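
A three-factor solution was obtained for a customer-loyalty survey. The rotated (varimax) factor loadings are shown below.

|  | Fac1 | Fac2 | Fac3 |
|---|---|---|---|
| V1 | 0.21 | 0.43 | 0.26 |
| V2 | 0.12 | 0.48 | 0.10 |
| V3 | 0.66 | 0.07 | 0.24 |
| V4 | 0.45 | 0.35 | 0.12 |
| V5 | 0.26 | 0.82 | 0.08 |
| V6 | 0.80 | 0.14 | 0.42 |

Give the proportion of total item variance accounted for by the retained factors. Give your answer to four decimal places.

Communalities: 0.2966, 0.2548, 0.4981, 0.3394, 0.7464, 0.8360; Σh² = 2.9713.
Total variance with 6 standardized items is 6, so the solution explains 2.9713/6 = 0.4952.

0.4952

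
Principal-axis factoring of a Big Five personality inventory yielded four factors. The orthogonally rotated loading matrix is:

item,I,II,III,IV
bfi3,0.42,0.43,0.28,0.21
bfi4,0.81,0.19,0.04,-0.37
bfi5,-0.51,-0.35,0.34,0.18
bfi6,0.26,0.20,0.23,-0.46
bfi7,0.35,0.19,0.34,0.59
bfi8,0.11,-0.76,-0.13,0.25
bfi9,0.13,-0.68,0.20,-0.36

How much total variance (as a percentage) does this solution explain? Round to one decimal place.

59.4%

Communalities: 0.4838, 0.8307, 0.5306, 0.3721, 0.6223, 0.6691, 0.6489; Σh² = 4.1575.
Total variance with 7 standardized items is 7, so the solution explains 4.1575/7 = 0.5939 = 59.39%.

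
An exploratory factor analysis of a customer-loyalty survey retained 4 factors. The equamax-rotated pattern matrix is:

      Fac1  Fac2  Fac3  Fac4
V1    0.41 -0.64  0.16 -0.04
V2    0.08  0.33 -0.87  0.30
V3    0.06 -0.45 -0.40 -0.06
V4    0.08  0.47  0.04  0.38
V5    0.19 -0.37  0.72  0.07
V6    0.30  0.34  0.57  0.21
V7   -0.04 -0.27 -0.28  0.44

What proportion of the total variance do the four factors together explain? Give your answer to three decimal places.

SS loadings by factor: 0.3122, 1.2673, 1.8658, 0.4822; total = 3.9275.
Total variance with 7 standardized items is 7, so the solution explains 3.9275/7 = 0.5611.

0.561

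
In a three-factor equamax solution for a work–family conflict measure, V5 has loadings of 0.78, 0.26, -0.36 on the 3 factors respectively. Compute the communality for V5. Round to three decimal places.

h² = 0.78² + 0.26² + (-0.36)² = 0.6084 + 0.0676 + 0.1296 = 0.8056

0.806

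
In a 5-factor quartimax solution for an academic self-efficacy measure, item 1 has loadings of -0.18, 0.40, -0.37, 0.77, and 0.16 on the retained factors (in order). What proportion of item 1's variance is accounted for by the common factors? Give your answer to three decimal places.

h² = (-0.18)² + 0.40² + (-0.37)² + 0.77² + 0.16² = 0.0324 + 0.1600 + 0.1369 + 0.5929 + 0.0256 = 0.9478

0.948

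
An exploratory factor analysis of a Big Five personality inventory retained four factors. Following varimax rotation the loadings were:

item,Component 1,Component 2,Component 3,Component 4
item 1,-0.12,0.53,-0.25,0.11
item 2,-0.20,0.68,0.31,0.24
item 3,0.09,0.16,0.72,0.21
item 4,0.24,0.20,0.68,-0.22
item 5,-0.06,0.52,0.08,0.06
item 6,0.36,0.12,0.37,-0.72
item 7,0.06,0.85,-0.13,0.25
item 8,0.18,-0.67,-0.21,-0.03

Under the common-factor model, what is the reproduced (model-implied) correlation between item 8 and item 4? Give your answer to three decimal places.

-0.227

r̂ = Σ λ_i·λ_j across factors = (0.18)(0.24) + (-0.67)(0.20) + (-0.21)(0.68) + (-0.03)(-0.22)
  = +0.0432 -0.1340 -0.1428 +0.0066 = -0.2270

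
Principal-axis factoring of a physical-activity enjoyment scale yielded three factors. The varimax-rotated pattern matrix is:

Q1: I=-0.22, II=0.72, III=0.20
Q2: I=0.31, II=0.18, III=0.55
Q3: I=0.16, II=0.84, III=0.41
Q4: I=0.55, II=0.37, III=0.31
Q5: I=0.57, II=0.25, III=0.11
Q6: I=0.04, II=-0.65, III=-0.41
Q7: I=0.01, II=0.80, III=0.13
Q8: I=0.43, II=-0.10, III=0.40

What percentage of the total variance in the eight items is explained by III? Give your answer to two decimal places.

SS loadings for III = 0.20² + 0.55² + 0.41² + 0.31² + 0.11² + (-0.41)² + 0.13² + 0.40² = 0.9638
With 8 standardized items, total variance = 8. Proportion = 0.9638/8 = 0.1205 → 12.05%.

12.05%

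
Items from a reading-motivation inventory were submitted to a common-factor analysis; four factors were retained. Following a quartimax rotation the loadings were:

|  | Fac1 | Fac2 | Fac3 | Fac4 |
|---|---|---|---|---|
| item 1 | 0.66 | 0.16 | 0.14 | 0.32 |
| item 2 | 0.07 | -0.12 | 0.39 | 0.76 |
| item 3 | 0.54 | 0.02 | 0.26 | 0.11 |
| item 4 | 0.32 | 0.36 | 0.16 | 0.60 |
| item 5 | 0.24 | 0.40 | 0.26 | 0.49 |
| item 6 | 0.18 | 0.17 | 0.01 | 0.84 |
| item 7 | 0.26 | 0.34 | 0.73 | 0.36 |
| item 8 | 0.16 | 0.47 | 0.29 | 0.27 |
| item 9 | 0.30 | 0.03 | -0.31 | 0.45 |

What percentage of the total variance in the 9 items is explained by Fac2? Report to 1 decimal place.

7.7%

SS loadings for Fac2 = 0.16² + (-0.12)² + 0.02² + 0.36² + 0.40² + 0.17² + 0.34² + 0.47² + 0.03² = 0.6963
With 9 standardized items, total variance = 9. Proportion = 0.6963/9 = 0.0774 → 7.74%.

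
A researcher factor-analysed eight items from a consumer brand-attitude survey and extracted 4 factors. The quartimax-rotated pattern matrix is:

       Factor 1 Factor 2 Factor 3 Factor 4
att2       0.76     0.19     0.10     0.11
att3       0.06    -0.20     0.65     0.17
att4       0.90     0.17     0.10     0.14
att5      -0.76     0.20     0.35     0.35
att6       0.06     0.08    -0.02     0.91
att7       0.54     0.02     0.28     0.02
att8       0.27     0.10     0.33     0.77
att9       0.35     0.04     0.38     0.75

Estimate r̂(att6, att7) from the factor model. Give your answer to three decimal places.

0.047

r̂ = Σ λ_i·λ_j across factors = (0.06)(0.54) + (0.08)(0.02) + (-0.02)(0.28) + (0.91)(0.02)
  = +0.0324 +0.0016 -0.0056 +0.0182 = 0.0466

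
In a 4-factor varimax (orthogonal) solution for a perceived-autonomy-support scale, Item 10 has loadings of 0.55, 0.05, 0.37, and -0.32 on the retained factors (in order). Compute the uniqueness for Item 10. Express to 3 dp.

h² = 0.55² + 0.05² + 0.37² + (-0.32)² = 0.3025 + 0.0025 + 0.1369 + 0.1024 = 0.5443
Uniqueness u² = 1 − h² = 1 − 0.5443 = 0.4557

0.456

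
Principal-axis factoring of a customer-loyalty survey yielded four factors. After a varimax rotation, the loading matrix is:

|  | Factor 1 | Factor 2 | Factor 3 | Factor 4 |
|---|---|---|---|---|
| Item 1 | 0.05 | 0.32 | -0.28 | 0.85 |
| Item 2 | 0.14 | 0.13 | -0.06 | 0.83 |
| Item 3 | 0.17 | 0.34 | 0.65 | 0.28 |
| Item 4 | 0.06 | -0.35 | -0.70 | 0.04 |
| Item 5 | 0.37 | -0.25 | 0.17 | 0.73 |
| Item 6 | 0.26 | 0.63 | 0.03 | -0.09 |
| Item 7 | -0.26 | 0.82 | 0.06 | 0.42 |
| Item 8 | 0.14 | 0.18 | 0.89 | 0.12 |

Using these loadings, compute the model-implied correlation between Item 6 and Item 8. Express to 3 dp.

r̂ = Σ λ_i·λ_j across factors = (0.26)(0.14) + (0.63)(0.18) + (0.03)(0.89) + (-0.09)(0.12)
  = +0.0364 +0.1134 +0.0267 -0.0108 = 0.1657

0.166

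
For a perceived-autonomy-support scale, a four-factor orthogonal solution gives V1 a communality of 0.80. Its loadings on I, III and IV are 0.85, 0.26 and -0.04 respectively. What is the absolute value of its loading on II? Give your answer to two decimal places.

Under orthogonal rotation h² = Σλ², so λ_II² = h² − (0.7917) = 0.80 − 0.7917 = 0.0083.
|λ| = √0.0083 = 0.0911.

0.09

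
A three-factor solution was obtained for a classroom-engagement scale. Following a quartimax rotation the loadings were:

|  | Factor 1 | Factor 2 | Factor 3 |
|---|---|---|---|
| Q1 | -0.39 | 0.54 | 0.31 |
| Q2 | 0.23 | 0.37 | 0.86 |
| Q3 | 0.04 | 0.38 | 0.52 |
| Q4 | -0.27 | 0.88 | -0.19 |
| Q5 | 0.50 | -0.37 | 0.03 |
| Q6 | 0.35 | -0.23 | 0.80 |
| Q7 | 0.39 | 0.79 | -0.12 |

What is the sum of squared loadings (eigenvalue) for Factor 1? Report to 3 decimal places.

0.804

SS loadings for Factor 1 = (-0.39)² + 0.23² + 0.04² + (-0.27)² + 0.50² + 0.35² + 0.39² = 0.1521 + 0.0529 + 0.0016 + 0.0729 + 0.2500 + 0.1225 + 0.1521 = 0.8041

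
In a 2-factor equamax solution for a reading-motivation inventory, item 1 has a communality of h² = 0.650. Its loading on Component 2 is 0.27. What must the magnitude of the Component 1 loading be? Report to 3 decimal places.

Under orthogonal rotation h² = Σλ², so λ_Component 1² = h² − (0.0729) = 0.650 − 0.0729 = 0.5771.
|λ| = √0.5771 = 0.7597.

0.760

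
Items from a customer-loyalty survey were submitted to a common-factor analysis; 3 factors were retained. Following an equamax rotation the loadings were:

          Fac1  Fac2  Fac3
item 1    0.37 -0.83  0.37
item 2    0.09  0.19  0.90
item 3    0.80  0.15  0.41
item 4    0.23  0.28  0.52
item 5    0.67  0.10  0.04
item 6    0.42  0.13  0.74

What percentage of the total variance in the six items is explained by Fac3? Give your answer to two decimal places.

SS loadings for Fac3 = 0.37² + 0.90² + 0.41² + 0.52² + 0.04² + 0.74² = 1.9346
With 6 standardized items, total variance = 6. Proportion = 1.9346/6 = 0.3224 → 32.24%.

32.24%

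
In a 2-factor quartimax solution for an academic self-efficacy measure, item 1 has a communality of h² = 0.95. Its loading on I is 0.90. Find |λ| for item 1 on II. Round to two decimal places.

Under orthogonal rotation h² = Σλ², so λ_II² = h² − (0.8100) = 0.95 − 0.8100 = 0.1400.
|λ| = √0.1400 = 0.3742.

0.37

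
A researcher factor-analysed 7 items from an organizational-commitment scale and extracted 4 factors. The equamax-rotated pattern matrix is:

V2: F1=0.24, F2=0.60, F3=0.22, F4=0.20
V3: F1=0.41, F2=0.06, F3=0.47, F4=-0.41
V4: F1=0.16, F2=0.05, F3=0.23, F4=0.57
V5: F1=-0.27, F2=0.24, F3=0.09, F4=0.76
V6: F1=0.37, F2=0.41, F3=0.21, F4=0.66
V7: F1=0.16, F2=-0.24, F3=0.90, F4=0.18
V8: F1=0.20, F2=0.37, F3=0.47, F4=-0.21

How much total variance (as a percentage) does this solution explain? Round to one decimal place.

62.0%

Communalities: 0.5060, 0.5607, 0.4059, 0.7162, 0.7847, 0.9256, 0.4419; Σh² = 4.3410.
Total variance with 7 standardized items is 7, so the solution explains 4.3410/7 = 0.6201 = 62.01%.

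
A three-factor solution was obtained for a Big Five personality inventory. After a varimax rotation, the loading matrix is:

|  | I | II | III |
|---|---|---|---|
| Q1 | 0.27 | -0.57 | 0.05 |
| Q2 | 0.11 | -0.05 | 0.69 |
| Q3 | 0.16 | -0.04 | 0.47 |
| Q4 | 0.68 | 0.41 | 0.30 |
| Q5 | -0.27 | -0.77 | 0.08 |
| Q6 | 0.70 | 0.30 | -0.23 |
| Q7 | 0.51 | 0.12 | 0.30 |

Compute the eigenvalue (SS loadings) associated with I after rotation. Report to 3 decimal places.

1.396

SS loadings for I = 0.27² + 0.11² + 0.16² + 0.68² + (-0.27)² + 0.70² + 0.51² = 0.0729 + 0.0121 + 0.0256 + 0.4624 + 0.0729 + 0.4900 + 0.2601 = 1.3960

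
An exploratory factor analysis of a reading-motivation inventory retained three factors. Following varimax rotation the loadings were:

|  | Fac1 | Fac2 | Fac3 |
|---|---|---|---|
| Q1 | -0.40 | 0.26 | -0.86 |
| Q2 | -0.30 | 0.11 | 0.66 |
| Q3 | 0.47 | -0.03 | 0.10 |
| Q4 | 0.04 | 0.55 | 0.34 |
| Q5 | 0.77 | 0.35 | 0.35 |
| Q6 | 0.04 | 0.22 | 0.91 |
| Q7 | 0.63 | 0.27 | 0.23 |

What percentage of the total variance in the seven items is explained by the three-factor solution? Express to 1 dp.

Communalities: 0.9672, 0.5377, 0.2318, 0.4197, 0.8379, 0.8781, 0.5227; Σh² = 4.3951.
Total variance with 7 standardized items is 7, so the solution explains 4.3951/7 = 0.6279 = 62.79%.

62.8%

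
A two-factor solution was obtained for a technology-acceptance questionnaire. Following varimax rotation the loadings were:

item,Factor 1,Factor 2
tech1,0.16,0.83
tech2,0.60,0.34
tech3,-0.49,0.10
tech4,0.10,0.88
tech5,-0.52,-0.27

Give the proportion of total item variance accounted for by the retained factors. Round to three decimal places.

Communalities: 0.7145, 0.4756, 0.2501, 0.7844, 0.3433; Σh² = 2.5679.
Total variance with 5 standardized items is 5, so the solution explains 2.5679/5 = 0.5136.

0.514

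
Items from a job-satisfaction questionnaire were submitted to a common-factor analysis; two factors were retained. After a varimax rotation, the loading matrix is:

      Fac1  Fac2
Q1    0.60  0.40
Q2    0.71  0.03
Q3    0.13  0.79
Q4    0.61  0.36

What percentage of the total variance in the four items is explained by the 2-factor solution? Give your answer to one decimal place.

Communalities: 0.5200, 0.5050, 0.6410, 0.5017; Σh² = 2.1677.
Total variance with 4 standardized items is 4, so the solution explains 2.1677/4 = 0.5419 = 54.19%.

54.2%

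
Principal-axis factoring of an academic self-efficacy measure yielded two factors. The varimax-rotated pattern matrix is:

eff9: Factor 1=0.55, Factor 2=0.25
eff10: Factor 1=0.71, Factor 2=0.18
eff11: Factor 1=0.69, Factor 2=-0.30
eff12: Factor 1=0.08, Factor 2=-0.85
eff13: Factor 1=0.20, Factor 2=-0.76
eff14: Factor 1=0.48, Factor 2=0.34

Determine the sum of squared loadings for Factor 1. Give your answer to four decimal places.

SS loadings for Factor 1 = 0.55² + 0.71² + 0.69² + 0.08² + 0.20² + 0.48² = 0.3025 + 0.5041 + 0.4761 + 0.0064 + 0.0400 + 0.2304 = 1.5595

1.5595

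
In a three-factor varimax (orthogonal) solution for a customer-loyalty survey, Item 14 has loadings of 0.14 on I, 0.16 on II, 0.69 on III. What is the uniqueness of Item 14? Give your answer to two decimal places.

0.48

h² = 0.14² + 0.16² + 0.69² = 0.0196 + 0.0256 + 0.4761 = 0.5213
Uniqueness u² = 1 − h² = 1 − 0.5213 = 0.4787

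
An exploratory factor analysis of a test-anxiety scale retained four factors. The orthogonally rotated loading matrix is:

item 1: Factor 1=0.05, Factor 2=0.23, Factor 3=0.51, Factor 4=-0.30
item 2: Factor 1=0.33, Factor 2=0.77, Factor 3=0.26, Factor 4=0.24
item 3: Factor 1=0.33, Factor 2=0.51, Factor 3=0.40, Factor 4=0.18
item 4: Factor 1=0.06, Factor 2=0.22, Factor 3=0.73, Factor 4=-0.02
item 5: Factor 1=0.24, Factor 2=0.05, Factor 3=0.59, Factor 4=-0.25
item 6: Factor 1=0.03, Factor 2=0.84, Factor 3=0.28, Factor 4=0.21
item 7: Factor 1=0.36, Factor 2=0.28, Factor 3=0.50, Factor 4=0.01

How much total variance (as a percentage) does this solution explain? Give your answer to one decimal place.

Communalities: 0.4055, 0.8270, 0.5614, 0.5853, 0.4707, 0.8290, 0.4581; Σh² = 4.1370.
Total variance with 7 standardized items is 7, so the solution explains 4.1370/7 = 0.5910 = 59.10%.

59.1%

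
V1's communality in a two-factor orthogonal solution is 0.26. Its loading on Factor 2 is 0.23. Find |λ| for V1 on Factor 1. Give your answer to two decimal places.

0.46

Under orthogonal rotation h² = Σλ², so λ_Factor 1² = h² − (0.0529) = 0.26 − 0.0529 = 0.2071.
|λ| = √0.2071 = 0.4551.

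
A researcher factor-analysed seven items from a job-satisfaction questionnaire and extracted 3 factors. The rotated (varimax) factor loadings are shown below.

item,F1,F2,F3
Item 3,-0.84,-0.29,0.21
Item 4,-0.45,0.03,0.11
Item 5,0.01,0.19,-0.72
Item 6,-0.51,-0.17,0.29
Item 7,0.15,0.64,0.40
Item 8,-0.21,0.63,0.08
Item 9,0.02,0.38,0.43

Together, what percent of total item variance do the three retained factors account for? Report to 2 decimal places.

SS loadings by factor: 1.2353, 1.1009, 1.0100; total = 3.3462.
Total variance with 7 standardized items is 7, so the solution explains 3.3462/7 = 0.4780 = 47.80%.

47.80%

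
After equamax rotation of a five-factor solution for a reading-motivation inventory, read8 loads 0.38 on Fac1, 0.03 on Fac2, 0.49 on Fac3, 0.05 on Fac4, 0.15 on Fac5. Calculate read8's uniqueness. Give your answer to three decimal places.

0.590

h² = 0.38² + 0.03² + 0.49² + 0.05² + 0.15² = 0.1444 + 0.0009 + 0.2401 + 0.0025 + 0.0225 = 0.4104
Uniqueness u² = 1 − h² = 1 − 0.4104 = 0.5896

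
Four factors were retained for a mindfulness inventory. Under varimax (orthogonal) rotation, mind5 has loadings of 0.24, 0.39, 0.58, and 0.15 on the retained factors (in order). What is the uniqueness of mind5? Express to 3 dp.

h² = 0.24² + 0.39² + 0.58² + 0.15² = 0.0576 + 0.1521 + 0.3364 + 0.0225 = 0.5686
Uniqueness u² = 1 − h² = 1 − 0.5686 = 0.4314

0.431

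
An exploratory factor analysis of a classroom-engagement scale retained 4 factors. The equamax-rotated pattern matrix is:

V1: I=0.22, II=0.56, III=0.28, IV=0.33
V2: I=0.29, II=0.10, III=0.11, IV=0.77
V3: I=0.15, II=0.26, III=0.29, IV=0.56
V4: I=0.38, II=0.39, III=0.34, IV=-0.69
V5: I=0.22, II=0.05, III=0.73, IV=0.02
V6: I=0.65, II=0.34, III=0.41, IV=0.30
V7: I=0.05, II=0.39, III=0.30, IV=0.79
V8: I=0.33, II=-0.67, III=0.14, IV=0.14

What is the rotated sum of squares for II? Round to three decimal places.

SS loadings for II = 0.56² + 0.10² + 0.26² + 0.39² + 0.05² + 0.34² + 0.39² + (-0.67)² = 0.3136 + 0.0100 + 0.0676 + 0.1521 + 0.0025 + 0.1156 + 0.1521 + 0.4489 = 1.2624

1.262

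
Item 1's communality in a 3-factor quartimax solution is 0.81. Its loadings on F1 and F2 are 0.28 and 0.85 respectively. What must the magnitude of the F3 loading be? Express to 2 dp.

Under orthogonal rotation h² = Σλ², so λ_F3² = h² − (0.8009) = 0.81 − 0.8009 = 0.0091.
|λ| = √0.0091 = 0.0954.

0.10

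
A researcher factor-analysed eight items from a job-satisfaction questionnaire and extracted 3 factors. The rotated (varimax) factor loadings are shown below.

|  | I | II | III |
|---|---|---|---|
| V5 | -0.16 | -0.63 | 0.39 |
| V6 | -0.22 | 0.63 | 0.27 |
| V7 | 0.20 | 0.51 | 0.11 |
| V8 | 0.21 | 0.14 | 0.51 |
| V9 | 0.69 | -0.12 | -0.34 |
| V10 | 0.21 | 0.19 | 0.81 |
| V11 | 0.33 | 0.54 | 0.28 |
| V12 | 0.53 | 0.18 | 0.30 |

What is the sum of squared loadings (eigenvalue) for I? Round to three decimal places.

SS loadings for I = (-0.16)² + (-0.22)² + 0.20² + 0.21² + 0.69² + 0.21² + 0.33² + 0.53² = 0.0256 + 0.0484 + 0.0400 + 0.0441 + 0.4761 + 0.0441 + 0.1089 + 0.2809 = 1.0681

1.068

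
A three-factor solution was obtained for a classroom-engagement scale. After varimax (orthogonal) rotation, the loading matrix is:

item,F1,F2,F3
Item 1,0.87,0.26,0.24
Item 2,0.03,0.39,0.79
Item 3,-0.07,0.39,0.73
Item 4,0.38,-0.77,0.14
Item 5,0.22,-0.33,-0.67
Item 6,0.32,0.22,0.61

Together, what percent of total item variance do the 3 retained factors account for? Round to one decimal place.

SS loadings by factor: 1.0579, 1.1220, 2.0552; total = 4.2351.
Total variance with 6 standardized items is 6, so the solution explains 4.2351/6 = 0.7058 = 70.58%.

70.6%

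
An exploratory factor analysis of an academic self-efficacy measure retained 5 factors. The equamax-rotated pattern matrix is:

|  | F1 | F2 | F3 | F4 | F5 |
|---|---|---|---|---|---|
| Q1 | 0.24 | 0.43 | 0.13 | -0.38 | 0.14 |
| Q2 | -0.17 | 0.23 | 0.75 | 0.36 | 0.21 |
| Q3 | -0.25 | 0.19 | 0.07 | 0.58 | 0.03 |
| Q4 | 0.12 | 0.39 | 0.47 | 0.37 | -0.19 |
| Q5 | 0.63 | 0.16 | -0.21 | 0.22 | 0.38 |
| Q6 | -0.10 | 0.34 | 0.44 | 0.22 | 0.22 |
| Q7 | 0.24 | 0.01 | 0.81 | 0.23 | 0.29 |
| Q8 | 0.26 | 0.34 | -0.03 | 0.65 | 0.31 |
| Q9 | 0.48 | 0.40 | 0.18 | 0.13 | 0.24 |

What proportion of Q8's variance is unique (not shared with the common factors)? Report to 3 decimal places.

0.297

h² = 0.26² + 0.34² + (-0.03)² + 0.65² + 0.31² = 0.0676 + 0.1156 + 0.0009 + 0.4225 + 0.0961 = 0.7027
Uniqueness u² = 1 − h² = 1 − 0.7027 = 0.2973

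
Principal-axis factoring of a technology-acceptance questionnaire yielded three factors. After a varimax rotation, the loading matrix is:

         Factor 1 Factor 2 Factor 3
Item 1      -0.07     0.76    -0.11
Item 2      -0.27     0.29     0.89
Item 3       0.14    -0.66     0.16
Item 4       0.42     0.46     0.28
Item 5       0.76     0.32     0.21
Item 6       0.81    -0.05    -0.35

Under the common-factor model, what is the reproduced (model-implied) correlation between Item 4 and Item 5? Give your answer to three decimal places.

r̂ = Σ λ_i·λ_j across factors = (0.42)(0.76) + (0.46)(0.32) + (0.28)(0.21)
  = +0.3192 +0.1472 +0.0588 = 0.5252

0.525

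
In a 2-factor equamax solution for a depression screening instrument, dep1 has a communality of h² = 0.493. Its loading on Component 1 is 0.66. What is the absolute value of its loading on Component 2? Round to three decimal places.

0.240

Under orthogonal rotation h² = Σλ², so λ_Component 2² = h² − (0.4356) = 0.493 − 0.4356 = 0.0574.
|λ| = √0.0574 = 0.2396.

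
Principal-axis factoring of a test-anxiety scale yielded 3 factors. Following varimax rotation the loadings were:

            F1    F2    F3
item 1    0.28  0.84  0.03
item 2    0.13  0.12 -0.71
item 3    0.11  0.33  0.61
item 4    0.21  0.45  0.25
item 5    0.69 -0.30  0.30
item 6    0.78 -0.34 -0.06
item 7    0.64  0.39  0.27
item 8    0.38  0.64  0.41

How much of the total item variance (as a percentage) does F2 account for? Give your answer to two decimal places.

22.48%

SS loadings for F2 = 0.84² + 0.12² + 0.33² + 0.45² + (-0.30)² + (-0.34)² + 0.39² + 0.64² = 1.7987
With 8 standardized items, total variance = 8. Proportion = 1.7987/8 = 0.2248 → 22.48%.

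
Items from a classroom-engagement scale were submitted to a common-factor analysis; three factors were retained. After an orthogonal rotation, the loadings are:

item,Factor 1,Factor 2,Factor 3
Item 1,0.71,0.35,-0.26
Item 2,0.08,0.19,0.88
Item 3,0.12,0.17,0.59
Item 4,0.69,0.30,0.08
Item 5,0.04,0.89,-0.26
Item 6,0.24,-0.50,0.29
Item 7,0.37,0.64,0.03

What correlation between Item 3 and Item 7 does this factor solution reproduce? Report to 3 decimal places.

0.171

r̂ = Σ λ_i·λ_j across factors = (0.12)(0.37) + (0.17)(0.64) + (0.59)(0.03)
  = +0.0444 +0.1088 +0.0177 = 0.1709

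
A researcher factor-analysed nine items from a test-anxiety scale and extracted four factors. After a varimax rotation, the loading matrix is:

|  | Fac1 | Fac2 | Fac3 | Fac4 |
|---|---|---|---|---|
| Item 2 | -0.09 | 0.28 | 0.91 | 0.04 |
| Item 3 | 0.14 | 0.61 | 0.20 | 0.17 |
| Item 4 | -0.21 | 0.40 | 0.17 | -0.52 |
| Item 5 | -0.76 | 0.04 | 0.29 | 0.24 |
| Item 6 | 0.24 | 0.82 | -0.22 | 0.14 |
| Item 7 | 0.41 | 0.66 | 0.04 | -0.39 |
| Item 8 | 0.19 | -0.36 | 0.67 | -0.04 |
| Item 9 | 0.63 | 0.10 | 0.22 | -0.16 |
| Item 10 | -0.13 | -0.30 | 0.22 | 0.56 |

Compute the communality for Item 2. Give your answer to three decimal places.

0.916

h² = (-0.09)² + 0.28² + 0.91² + 0.04² = 0.0081 + 0.0784 + 0.8281 + 0.0016 = 0.9162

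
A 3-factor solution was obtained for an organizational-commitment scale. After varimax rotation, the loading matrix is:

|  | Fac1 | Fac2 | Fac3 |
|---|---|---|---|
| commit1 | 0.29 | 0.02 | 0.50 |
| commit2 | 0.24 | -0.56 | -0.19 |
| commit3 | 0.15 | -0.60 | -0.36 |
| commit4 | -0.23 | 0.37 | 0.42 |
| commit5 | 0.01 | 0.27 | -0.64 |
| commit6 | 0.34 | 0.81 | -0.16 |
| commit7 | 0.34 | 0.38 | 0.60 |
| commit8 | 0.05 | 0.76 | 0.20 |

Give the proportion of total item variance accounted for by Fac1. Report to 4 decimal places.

SS loadings for Fac1 = 0.29² + 0.24² + 0.15² + (-0.23)² + 0.01² + 0.34² + 0.34² + 0.05² = 0.4509
Proportion of variance = 0.4509 / 8 = 0.0564.

0.0564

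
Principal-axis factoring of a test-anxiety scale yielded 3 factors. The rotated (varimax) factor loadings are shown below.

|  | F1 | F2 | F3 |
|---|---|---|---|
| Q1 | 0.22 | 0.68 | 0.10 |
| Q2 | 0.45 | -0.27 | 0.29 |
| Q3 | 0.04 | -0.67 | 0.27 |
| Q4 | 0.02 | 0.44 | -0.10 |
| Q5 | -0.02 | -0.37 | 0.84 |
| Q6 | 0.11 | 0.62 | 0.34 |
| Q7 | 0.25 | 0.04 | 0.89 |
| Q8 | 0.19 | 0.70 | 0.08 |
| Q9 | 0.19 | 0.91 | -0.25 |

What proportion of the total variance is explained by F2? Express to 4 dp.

0.3354

SS loadings for F2 = 0.68² + (-0.27)² + (-0.67)² + 0.44² + (-0.37)² + 0.62² + 0.04² + 0.70² + 0.91² = 3.0188
Proportion of variance = 3.0188 / 9 = 0.3354.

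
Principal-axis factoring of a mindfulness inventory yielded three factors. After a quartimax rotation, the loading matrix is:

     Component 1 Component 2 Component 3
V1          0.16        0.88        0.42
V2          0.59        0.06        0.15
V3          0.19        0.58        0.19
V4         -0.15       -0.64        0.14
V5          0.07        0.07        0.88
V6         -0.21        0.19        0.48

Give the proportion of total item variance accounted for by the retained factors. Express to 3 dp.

Communalities: 0.9764, 0.3742, 0.4086, 0.4517, 0.7842, 0.3106; Σh² = 3.3057.
Total variance with 6 standardized items is 6, so the solution explains 3.3057/6 = 0.5509.

0.551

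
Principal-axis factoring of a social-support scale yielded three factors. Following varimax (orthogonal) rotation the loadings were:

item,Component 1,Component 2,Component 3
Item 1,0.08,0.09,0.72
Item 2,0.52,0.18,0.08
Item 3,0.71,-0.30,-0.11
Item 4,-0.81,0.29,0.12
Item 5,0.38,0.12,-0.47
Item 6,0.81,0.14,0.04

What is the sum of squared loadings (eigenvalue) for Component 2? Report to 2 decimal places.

SS loadings for Component 2 = 0.09² + 0.18² + (-0.30)² + 0.29² + 0.12² + 0.14² = 0.0081 + 0.0324 + 0.0900 + 0.0841 + 0.0144 + 0.0196 = 0.2486

0.25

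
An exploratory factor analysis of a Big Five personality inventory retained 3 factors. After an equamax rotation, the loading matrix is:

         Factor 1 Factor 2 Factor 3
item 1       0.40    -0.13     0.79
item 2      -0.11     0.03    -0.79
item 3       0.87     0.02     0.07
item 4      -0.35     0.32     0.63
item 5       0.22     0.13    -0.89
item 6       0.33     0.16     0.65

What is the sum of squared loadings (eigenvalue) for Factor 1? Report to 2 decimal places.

1.21

SS loadings for Factor 1 = 0.40² + (-0.11)² + 0.87² + (-0.35)² + 0.22² + 0.33² = 0.1600 + 0.0121 + 0.7569 + 0.1225 + 0.0484 + 0.1089 = 1.2088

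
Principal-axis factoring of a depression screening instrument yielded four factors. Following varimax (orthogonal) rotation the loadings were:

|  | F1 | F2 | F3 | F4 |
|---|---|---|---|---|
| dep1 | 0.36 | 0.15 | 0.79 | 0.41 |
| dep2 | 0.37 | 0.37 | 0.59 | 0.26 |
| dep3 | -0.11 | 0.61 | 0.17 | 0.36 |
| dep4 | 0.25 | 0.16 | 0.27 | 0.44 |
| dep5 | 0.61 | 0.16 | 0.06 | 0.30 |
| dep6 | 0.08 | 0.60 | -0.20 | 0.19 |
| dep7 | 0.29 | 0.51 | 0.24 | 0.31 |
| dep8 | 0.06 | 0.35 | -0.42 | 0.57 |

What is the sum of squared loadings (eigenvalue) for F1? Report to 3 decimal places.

0.807

SS loadings for F1 = 0.36² + 0.37² + (-0.11)² + 0.25² + 0.61² + 0.08² + 0.29² + 0.06² = 0.1296 + 0.1369 + 0.0121 + 0.0625 + 0.3721 + 0.0064 + 0.0841 + 0.0036 = 0.8073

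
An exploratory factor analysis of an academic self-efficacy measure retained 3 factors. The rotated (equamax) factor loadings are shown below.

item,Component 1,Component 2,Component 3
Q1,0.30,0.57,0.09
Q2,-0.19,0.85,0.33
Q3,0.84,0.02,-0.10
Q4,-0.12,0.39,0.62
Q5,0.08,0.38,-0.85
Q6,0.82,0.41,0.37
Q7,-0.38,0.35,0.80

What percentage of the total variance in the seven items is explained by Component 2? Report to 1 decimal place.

SS loadings for Component 2 = 0.57² + 0.85² + 0.02² + 0.39² + 0.38² + 0.41² + 0.35² = 1.6349
With 7 standardized items, total variance = 7. Proportion = 1.6349/7 = 0.2336 → 23.36%.

23.4%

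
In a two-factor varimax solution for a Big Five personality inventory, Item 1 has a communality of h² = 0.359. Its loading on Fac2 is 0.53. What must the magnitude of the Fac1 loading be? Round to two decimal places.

0.28

Under orthogonal rotation h² = Σλ², so λ_Fac1² = h² − (0.2809) = 0.359 − 0.2809 = 0.0781.
|λ| = √0.0781 = 0.2795.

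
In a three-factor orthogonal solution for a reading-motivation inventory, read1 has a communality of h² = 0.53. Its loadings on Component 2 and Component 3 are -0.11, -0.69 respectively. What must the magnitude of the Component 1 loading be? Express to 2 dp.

Under orthogonal rotation h² = Σλ², so λ_Component 1² = h² − (0.4882) = 0.53 − 0.4882 = 0.0418.
|λ| = √0.0418 = 0.2045.

0.20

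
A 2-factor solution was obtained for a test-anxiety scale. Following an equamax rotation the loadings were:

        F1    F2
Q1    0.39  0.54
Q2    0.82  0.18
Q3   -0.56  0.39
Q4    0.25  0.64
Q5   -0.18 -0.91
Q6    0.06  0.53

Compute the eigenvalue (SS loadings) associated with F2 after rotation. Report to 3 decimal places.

1.995

SS loadings for F2 = 0.54² + 0.18² + 0.39² + 0.64² + (-0.91)² + 0.53² = 0.2916 + 0.0324 + 0.1521 + 0.4096 + 0.8281 + 0.2809 = 1.9947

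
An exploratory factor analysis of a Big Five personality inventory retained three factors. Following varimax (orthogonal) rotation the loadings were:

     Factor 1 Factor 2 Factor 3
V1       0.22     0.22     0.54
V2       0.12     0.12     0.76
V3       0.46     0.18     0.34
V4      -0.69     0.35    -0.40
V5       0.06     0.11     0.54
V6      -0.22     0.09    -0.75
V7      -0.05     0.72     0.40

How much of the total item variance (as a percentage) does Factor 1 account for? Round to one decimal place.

SS loadings for Factor 1 = 0.22² + 0.12² + 0.46² + (-0.69)² + 0.06² + (-0.22)² + (-0.05)² = 0.8050
With 7 standardized items, total variance = 7. Proportion = 0.8050/7 = 0.1150 → 11.50%.

11.5%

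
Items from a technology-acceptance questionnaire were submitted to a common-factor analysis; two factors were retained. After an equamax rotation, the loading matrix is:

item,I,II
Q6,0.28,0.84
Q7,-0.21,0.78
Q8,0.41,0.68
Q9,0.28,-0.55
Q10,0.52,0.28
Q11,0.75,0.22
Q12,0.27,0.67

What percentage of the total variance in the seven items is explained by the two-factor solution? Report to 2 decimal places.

Communalities: 0.7840, 0.6525, 0.6305, 0.3809, 0.3488, 0.6109, 0.5218; Σh² = 3.9294.
Total variance with 7 standardized items is 7, so the solution explains 3.9294/7 = 0.5613 = 56.13%.

56.13%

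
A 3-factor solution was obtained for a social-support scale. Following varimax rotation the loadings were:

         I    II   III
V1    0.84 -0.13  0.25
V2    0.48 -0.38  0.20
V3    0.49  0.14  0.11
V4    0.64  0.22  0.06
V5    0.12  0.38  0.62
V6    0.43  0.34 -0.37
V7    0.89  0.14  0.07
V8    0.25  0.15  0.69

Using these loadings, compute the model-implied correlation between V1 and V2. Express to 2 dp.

0.50

r̂ = Σ λ_i·λ_j across factors = (0.84)(0.48) + (-0.13)(-0.38) + (0.25)(0.20)
  = +0.4032 +0.0494 +0.0500 = 0.5026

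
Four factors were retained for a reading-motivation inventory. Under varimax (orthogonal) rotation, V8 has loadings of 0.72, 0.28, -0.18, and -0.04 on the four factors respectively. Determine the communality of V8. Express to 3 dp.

h² = 0.72² + 0.28² + (-0.18)² + (-0.04)² = 0.5184 + 0.0784 + 0.0324 + 0.0016 = 0.6308

0.631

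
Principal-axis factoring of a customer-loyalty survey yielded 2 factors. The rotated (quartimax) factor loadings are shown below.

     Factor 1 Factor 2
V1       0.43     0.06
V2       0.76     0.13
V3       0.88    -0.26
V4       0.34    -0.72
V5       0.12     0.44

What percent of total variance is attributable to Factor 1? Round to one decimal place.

SS loadings for Factor 1 = 0.43² + 0.76² + 0.88² + 0.34² + 0.12² = 1.6669
With 5 standardized items, total variance = 5. Proportion = 1.6669/5 = 0.3334 → 33.34%.

33.3%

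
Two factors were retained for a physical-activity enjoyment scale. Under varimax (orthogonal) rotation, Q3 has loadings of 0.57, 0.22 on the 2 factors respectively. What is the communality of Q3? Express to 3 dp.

h² = 0.57² + 0.22² = 0.3249 + 0.0484 = 0.3733

0.373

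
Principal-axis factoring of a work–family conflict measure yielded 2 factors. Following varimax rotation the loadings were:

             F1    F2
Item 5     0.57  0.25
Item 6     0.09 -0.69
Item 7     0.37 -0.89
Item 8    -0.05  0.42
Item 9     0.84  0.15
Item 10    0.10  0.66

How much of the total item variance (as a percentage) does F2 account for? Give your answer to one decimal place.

32.8%

SS loadings for F2 = 0.25² + (-0.69)² + (-0.89)² + 0.42² + 0.15² + 0.66² = 1.9652
With 6 standardized items, total variance = 6. Proportion = 1.9652/6 = 0.3275 → 32.75%.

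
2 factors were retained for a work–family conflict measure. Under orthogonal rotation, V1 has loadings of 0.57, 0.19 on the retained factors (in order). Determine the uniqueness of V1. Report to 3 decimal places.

0.639

h² = 0.57² + 0.19² = 0.3249 + 0.0361 = 0.3610
Uniqueness u² = 1 − h² = 1 − 0.3610 = 0.6390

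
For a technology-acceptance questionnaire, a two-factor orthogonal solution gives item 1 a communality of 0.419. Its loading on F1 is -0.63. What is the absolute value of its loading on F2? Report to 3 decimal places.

Under orthogonal rotation h² = Σλ², so λ_F2² = h² − (0.3969) = 0.419 − 0.3969 = 0.0221.
|λ| = √0.0221 = 0.1487.

0.149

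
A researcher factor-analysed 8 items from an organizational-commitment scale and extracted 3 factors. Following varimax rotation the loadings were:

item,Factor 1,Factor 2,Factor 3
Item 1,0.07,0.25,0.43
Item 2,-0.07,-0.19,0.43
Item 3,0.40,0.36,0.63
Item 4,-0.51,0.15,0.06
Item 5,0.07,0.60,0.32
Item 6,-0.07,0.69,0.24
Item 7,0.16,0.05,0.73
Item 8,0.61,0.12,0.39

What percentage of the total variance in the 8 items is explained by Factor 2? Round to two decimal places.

SS loadings for Factor 2 = 0.25² + (-0.19)² + 0.36² + 0.15² + 0.60² + 0.69² + 0.05² + 0.12² = 1.1037
With 8 standardized items, total variance = 8. Proportion = 1.1037/8 = 0.1380 → 13.80%.

13.80%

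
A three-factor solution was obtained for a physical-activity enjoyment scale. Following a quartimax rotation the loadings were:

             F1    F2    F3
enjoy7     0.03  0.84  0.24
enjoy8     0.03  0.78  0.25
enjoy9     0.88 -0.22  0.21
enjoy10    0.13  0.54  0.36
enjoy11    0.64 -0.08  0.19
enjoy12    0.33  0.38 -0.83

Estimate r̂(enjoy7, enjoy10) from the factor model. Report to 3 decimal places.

0.544

r̂ = Σ λ_i·λ_j across factors = (0.03)(0.13) + (0.84)(0.54) + (0.24)(0.36)
  = +0.0039 +0.4536 +0.0864 = 0.5439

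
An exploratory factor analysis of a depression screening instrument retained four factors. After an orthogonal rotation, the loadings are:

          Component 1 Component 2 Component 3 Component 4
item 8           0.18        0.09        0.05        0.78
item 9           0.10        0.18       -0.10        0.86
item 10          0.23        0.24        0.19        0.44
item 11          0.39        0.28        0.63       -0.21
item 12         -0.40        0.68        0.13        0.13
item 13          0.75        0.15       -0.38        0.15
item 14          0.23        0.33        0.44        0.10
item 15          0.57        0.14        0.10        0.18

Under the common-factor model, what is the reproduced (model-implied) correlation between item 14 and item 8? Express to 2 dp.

0.17

r̂ = Σ λ_i·λ_j across factors = (0.23)(0.18) + (0.33)(0.09) + (0.44)(0.05) + (0.10)(0.78)
  = +0.0414 +0.0297 +0.0220 +0.0780 = 0.1711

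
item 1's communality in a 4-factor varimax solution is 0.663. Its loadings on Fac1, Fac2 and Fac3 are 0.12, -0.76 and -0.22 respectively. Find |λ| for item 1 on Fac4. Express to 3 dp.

Under orthogonal rotation h² = Σλ², so λ_Fac4² = h² − (0.6404) = 0.663 − 0.6404 = 0.0226.
|λ| = √0.0226 = 0.1503.

0.150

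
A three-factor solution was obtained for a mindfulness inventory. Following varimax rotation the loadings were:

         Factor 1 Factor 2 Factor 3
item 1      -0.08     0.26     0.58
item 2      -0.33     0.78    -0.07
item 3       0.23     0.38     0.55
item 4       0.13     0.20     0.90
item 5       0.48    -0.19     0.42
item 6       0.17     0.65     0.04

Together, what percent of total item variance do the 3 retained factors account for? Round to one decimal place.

56.6%

Communalities: 0.4104, 0.7222, 0.4998, 0.8669, 0.4429, 0.4530; Σh² = 3.3952.
Total variance with 6 standardized items is 6, so the solution explains 3.3952/6 = 0.5659 = 56.59%.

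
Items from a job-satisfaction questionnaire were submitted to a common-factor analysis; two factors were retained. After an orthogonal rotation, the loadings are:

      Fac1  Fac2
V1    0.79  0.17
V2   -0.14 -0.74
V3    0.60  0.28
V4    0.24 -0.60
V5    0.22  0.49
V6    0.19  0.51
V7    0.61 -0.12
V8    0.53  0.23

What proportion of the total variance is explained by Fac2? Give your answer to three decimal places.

SS loadings for Fac2 = 0.17² + (-0.74)² + 0.28² + (-0.60)² + 0.49² + 0.51² + (-0.12)² + 0.23² = 1.5824
Proportion of variance = 1.5824 / 8 = 0.1978.

0.198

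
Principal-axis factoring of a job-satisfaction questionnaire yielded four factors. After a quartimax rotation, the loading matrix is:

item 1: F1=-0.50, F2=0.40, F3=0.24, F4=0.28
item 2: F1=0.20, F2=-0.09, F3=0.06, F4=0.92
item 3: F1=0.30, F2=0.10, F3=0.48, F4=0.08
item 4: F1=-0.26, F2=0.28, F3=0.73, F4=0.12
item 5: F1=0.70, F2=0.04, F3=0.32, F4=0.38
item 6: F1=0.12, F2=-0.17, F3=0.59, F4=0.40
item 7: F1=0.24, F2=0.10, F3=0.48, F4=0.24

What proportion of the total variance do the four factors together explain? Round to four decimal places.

0.5885

SS loadings by factor: 1.0096, 0.2970, 1.5054, 1.3076; total = 4.1196.
Total variance with 7 standardized items is 7, so the solution explains 4.1196/7 = 0.5885.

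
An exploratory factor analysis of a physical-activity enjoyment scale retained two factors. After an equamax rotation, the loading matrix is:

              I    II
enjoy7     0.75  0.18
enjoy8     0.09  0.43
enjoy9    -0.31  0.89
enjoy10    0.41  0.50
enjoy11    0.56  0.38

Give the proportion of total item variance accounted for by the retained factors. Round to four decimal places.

SS loadings by factor: 1.1484, 1.4038; total = 2.5522.
Total variance with 5 standardized items is 5, so the solution explains 2.5522/5 = 0.5104.

0.5104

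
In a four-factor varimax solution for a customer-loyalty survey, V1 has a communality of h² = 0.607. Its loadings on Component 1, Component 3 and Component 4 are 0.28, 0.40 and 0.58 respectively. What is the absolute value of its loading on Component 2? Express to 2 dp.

0.18

Under orthogonal rotation h² = Σλ², so λ_Component 2² = h² − (0.5748) = 0.607 − 0.5748 = 0.0322.
|λ| = √0.0322 = 0.1794.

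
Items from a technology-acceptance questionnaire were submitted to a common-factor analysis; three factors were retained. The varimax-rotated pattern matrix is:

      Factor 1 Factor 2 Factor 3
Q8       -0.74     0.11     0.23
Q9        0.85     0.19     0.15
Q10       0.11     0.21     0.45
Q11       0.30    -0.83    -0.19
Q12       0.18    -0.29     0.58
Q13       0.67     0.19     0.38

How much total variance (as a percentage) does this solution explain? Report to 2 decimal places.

59.16%

Communalities: 0.6126, 0.7811, 0.2587, 0.8150, 0.4529, 0.6294; Σh² = 3.5497.
Total variance with 6 standardized items is 6, so the solution explains 3.5497/6 = 0.5916 = 59.16%.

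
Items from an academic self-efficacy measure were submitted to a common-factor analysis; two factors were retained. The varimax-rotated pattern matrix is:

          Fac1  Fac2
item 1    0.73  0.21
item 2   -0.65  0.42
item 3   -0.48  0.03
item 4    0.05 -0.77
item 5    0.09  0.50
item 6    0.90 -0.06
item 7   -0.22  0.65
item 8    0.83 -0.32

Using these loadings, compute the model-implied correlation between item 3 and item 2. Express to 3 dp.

r̂ = Σ λ_i·λ_j across factors = (-0.48)(-0.65) + (0.03)(0.42)
  = +0.3120 +0.0126 = 0.3246

0.325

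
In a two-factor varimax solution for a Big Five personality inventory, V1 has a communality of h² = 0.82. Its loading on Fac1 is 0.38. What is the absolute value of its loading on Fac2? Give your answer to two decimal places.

Under orthogonal rotation h² = Σλ², so λ_Fac2² = h² − (0.1444) = 0.82 − 0.1444 = 0.6756.
|λ| = √0.6756 = 0.8219.

0.82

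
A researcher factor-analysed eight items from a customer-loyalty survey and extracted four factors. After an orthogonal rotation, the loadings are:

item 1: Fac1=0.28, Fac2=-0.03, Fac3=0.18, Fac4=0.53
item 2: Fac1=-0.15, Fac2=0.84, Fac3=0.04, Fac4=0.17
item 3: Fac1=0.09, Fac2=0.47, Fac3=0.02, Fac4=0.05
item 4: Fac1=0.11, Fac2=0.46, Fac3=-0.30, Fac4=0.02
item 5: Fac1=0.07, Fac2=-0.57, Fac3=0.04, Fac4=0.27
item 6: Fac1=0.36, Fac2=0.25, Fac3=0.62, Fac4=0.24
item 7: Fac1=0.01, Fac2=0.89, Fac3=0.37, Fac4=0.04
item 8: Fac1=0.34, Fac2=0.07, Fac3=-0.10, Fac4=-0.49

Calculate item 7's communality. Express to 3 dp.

h² = 0.01² + 0.89² + 0.37² + 0.04² = 0.0001 + 0.7921 + 0.1369 + 0.0016 = 0.9307

0.931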